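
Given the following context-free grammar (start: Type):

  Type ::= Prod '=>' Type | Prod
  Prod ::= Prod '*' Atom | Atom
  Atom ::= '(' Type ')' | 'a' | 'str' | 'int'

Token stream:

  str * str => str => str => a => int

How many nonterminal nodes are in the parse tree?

[Type [Prod [Prod [Atom str]] * [Atom str]] => [Type [Prod [Atom str]] => [Type [Prod [Atom str]] => [Type [Prod [Atom a]] => [Type [Prod [Atom int]]]]]]]

17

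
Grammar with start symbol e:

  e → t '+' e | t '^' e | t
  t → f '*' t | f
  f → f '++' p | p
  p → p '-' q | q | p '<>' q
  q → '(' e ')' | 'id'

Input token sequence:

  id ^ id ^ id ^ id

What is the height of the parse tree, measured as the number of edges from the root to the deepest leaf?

8

[e [t [f [p [q id]]]] ^ [e [t [f [p [q id]]]] ^ [e [t [f [p [q id]]]] ^ [e [t [f [p [q id]]]]]]]]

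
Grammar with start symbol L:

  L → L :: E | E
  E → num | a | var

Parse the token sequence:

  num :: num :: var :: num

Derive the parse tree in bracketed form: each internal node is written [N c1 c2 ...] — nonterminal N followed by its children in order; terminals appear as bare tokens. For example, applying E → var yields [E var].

L
L :: E
L :: E :: E
L :: E :: E :: E
E :: E :: E :: E
num :: E :: E :: E
num :: num :: E :: E
num :: num :: var :: E
num :: num :: var :: num

[L [L [L [L [E num]] :: [E num]] :: [E var]] :: [E num]]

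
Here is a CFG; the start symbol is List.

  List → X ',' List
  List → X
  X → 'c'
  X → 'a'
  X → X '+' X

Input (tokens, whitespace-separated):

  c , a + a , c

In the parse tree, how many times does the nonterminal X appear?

5

[List [X c] , [List [X [X a] + [X a]] , [List [X c]]]]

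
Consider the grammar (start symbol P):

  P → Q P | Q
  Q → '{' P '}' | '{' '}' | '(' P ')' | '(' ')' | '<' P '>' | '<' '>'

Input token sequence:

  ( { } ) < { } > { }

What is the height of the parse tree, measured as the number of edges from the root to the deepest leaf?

5

[P [Q ( [P [Q { }]] )] [P [Q < [P [Q { }]] >] [P [Q { }]]]]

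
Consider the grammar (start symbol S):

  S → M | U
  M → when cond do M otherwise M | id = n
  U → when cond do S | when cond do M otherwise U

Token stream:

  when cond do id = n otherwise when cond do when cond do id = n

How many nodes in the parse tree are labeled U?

3

[S [U when cond do [M id = n] otherwise [U when cond do [S [U when cond do [S [M id = n]]]]]]]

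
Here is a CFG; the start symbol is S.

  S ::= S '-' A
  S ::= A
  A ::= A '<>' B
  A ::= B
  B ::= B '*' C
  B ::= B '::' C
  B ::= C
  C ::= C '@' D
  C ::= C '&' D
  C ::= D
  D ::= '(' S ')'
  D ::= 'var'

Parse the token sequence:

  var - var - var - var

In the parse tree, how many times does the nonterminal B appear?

[S [S [S [S [A [B [C [D var]]]]] - [A [B [C [D var]]]]] - [A [B [C [D var]]]]] - [A [B [C [D var]]]]]

4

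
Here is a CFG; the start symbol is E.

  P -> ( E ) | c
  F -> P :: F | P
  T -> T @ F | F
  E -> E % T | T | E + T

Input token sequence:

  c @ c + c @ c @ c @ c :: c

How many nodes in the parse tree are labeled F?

[E [E [T [T [F [P c]]] @ [F [P c]]]] + [T [T [T [T [F [P c]]] @ [F [P c]]] @ [F [P c]]] @ [F [P c] :: [F [P c]]]]]

7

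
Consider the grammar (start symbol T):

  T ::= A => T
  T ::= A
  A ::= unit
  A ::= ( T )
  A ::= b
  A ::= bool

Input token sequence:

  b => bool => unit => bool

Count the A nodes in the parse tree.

4

[T [A b] => [T [A bool] => [T [A unit] => [T [A bool]]]]]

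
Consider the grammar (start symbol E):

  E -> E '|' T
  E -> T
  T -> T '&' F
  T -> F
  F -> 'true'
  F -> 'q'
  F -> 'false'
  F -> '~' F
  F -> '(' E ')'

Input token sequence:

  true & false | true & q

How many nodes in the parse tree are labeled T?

[E [E [T [T [F true]] & [F false]]] | [T [T [F true]] & [F q]]]

4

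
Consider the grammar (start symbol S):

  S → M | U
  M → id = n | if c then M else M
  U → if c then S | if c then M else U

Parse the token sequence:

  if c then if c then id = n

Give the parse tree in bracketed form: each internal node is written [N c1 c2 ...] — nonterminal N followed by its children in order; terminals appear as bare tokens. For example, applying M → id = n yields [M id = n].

[S [U if c then [S [U if c then [S [M id = n]]]]]]

S
U
if c then S
if c then U
if c then if c then S
if c then if c then M
if c then if c then id = n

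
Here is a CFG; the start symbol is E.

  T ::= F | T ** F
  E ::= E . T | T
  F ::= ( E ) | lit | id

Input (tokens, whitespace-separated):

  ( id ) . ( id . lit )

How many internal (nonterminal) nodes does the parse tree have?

15

[E [E [T [F ( [E [T [F id]]] )]]] . [T [F ( [E [E [T [F id]]] . [T [F lit]]] )]]]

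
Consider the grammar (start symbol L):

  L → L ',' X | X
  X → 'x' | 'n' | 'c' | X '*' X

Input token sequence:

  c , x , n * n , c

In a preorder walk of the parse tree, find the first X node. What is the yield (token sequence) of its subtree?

c

[L [L [L [L [X c]] , [X x]] , [X [X n] * [X n]]] , [X c]]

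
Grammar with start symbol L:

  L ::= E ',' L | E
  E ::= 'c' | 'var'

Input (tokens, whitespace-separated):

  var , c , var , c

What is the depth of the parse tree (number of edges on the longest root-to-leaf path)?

[L [E var] , [L [E c] , [L [E var] , [L [E c]]]]]

5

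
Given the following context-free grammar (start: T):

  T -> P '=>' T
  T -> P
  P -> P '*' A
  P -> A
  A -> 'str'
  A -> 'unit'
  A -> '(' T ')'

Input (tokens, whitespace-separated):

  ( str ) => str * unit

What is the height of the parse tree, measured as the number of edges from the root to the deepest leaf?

[T [P [A ( [T [P [A str]]] )]] => [T [P [P [A str]] * [A unit]]]]

6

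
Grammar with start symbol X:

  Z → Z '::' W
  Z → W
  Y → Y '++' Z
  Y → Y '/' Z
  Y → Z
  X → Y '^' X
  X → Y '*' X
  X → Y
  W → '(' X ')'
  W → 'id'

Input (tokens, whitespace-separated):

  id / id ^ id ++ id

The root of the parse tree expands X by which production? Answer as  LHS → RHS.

[X [Y [Y [Z [W id]]] / [Z [W id]]] ^ [X [Y [Y [Z [W id]]] ++ [Z [W id]]]]]

X → Y '^' X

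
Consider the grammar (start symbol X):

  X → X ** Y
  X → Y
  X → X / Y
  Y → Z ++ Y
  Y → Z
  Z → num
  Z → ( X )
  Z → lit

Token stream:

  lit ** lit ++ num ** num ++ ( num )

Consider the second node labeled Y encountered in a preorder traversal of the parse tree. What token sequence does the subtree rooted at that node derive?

[X [X [X [Y [Z lit]]] ** [Y [Z lit] ++ [Y [Z num]]]] ** [Y [Z num] ++ [Y [Z ( [X [Y [Z num]]] )]]]]

lit ++ num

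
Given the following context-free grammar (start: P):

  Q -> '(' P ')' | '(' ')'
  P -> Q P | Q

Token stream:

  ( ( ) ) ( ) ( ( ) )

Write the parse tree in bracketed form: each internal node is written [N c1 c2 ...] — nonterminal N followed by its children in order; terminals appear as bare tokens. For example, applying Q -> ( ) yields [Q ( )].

P
Q P
( P ) P
( Q ) P
( ( ) ) P
( ( ) ) Q P
( ( ) ) ( ) P
( ( ) ) ( ) Q
( ( ) ) ( ) ( P )
( ( ) ) ( ) ( Q )
( ( ) ) ( ) ( ( ) )

[P [Q ( [P [Q ( )]] )] [P [Q ( )] [P [Q ( [P [Q ( )]] )]]]]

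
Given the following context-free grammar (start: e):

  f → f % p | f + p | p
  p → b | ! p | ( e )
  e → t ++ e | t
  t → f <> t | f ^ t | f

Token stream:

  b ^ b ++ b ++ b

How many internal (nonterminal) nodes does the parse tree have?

15

[e [t [f [p b]] ^ [t [f [p b]]]] ++ [e [t [f [p b]]] ++ [e [t [f [p b]]]]]]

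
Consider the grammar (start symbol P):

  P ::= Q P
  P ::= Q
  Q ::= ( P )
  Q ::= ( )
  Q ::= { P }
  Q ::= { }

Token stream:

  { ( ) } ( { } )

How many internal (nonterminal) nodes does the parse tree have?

8

[P [Q { [P [Q ( )]] }] [P [Q ( [P [Q { }]] )]]]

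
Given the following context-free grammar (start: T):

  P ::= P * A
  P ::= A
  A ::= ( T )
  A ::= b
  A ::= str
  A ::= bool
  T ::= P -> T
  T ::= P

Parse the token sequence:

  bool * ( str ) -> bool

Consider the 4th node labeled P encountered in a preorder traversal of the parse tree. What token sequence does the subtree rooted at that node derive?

[T [P [P [A bool]] * [A ( [T [P [A str]]] )]] -> [T [P [A bool]]]]

bool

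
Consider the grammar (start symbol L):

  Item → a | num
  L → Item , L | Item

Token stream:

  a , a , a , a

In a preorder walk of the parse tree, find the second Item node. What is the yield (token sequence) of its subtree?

a

[L [Item a] , [L [Item a] , [L [Item a] , [L [Item a]]]]]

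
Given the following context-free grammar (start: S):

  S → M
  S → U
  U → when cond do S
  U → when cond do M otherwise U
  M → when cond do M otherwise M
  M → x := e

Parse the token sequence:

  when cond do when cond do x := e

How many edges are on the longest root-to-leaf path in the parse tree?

[S [U when cond do [S [U when cond do [S [M x := e]]]]]]

6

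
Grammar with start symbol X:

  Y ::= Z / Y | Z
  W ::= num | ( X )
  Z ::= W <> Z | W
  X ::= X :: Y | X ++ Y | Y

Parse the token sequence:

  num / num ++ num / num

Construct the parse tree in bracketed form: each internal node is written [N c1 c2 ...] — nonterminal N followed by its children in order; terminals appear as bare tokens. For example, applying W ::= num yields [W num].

X
X ++ Y
Y ++ Y
Z / Y ++ Y
W / Y ++ Y
num / Y ++ Y
num / Z ++ Y
num / W ++ Y
num / num ++ Y
num / num ++ Z / Y
num / num ++ W / Y
num / num ++ num / Y
num / num ++ num / Z
num / num ++ num / W
num / num ++ num / num

[X [X [Y [Z [W num]] / [Y [Z [W num]]]]] ++ [Y [Z [W num]] / [Y [Z [W num]]]]]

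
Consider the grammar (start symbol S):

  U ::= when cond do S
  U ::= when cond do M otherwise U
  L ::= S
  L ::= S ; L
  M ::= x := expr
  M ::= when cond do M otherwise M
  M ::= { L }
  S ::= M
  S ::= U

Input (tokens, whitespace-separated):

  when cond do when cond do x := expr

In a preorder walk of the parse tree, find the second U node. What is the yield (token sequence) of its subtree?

when cond do x := expr

[S [U when cond do [S [U when cond do [S [M x := expr]]]]]]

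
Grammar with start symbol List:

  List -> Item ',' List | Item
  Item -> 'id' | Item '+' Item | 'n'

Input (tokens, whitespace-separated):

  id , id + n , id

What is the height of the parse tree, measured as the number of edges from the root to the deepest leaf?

4

[List [Item id] , [List [Item [Item id] + [Item n]] , [List [Item id]]]]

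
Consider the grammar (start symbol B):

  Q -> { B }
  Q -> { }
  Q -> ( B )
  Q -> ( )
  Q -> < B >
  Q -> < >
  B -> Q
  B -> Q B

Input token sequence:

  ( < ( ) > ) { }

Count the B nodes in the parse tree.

4

[B [Q ( [B [Q < [B [Q ( )]] >]] )] [B [Q { }]]]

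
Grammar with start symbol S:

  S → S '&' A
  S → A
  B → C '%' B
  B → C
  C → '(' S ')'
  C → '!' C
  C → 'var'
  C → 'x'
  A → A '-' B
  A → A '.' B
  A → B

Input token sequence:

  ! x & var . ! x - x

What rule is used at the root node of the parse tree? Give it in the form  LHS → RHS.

[S [S [A [B [C ! [C x]]]]] & [A [A [A [B [C var]]] . [B [C ! [C x]]]] - [B [C x]]]]

S → S '&' A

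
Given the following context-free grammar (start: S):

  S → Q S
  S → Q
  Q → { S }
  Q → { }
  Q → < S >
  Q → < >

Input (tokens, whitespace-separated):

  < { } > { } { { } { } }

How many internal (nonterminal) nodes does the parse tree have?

[S [Q < [S [Q { }]] >] [S [Q { }] [S [Q { [S [Q { }] [S [Q { }]]] }]]]]

12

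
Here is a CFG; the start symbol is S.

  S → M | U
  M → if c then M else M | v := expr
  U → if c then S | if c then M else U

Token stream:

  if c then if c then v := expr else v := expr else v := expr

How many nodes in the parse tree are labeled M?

5

[S [M if c then [M if c then [M v := expr] else [M v := expr]] else [M v := expr]]]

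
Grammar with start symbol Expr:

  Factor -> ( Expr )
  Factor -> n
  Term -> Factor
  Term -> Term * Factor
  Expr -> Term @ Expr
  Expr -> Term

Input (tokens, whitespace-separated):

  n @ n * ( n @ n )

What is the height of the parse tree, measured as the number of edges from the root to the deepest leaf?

[Expr [Term [Factor n]] @ [Expr [Term [Term [Factor n]] * [Factor ( [Expr [Term [Factor n]] @ [Expr [Term [Factor n]]]] )]]]]

8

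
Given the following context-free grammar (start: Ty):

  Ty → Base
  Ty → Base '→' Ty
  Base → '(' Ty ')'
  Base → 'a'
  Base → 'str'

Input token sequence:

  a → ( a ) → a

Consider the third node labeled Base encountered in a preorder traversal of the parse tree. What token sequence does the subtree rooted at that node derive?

[Ty [Base a] → [Ty [Base ( [Ty [Base a]] )] → [Ty [Base a]]]]

a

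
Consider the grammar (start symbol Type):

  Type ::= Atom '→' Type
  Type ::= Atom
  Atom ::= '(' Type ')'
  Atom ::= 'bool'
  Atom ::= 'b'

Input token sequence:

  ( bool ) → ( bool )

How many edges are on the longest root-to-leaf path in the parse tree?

5

[Type [Atom ( [Type [Atom bool]] )] → [Type [Atom ( [Type [Atom bool]] )]]]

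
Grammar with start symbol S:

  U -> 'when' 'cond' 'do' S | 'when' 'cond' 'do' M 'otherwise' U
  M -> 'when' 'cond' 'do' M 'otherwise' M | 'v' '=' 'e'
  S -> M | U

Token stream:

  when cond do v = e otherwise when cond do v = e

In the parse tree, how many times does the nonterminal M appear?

2

[S [U when cond do [M v = e] otherwise [U when cond do [S [M v = e]]]]]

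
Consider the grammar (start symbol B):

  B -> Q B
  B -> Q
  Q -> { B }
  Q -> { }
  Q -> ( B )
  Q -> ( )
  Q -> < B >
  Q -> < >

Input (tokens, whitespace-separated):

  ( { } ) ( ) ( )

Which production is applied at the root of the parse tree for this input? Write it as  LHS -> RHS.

B -> Q B

[B [Q ( [B [Q { }]] )] [B [Q ( )] [B [Q ( )]]]]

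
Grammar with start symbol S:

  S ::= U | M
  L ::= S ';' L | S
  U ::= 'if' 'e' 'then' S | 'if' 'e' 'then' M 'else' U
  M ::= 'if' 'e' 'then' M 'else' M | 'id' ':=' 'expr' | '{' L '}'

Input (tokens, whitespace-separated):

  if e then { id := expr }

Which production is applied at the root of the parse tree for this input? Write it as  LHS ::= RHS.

S ::= U

[S [U if e then [S [M { [L [S [M id := expr]]] }]]]]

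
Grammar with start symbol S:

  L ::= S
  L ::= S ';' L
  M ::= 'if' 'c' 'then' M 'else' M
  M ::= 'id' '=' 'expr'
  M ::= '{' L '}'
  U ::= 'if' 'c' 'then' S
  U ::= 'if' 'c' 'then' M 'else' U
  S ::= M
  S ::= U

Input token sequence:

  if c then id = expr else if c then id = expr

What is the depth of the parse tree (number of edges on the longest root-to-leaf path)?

[S [U if c then [M id = expr] else [U if c then [S [M id = expr]]]]]

5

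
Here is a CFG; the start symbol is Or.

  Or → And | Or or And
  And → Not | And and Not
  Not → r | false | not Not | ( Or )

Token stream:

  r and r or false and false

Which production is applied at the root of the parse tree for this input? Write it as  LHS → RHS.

Or → Or or And

[Or [Or [And [And [Not r]] and [Not r]]] or [And [And [Not false]] and [Not false]]]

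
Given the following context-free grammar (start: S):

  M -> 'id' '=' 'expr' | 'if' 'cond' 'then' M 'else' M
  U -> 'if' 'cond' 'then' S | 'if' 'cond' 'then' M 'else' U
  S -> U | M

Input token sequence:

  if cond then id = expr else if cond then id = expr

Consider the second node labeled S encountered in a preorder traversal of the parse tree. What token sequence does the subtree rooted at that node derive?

id = expr

[S [U if cond then [M id = expr] else [U if cond then [S [M id = expr]]]]]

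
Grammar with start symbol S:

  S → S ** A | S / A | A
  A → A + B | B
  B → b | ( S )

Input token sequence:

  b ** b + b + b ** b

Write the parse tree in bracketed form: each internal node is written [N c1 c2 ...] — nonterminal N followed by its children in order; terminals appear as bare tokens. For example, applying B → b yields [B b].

S
S ** A
S ** A ** A
A ** A ** A
B ** A ** A
b ** A ** A
b ** A + B ** A
b ** A + B + B ** A
b ** B + B + B ** A
b ** b + B + B ** A
b ** b + b + B ** A
b ** b + b + b ** A
b ** b + b + b ** B
b ** b + b + b ** b

[S [S [S [A [B b]]] ** [A [A [A [B b]] + [B b]] + [B b]]] ** [A [B b]]]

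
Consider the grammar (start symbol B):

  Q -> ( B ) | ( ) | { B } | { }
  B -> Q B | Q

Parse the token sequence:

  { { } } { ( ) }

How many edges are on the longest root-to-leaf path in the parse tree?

5

[B [Q { [B [Q { }]] }] [B [Q { [B [Q ( )]] }]]]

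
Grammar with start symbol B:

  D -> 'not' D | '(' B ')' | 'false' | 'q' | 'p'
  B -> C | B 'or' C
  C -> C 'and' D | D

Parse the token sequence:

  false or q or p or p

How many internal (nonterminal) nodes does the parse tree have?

[B [B [B [B [C [D false]]] or [C [D q]]] or [C [D p]]] or [C [D p]]]

12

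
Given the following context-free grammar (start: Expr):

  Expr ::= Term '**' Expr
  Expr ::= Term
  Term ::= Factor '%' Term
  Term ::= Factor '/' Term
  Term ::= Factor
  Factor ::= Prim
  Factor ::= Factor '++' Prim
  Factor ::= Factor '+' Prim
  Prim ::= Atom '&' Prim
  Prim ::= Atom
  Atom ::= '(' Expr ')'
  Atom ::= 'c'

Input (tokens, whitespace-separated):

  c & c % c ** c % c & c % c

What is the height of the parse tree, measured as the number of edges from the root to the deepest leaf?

[Expr [Term [Factor [Prim [Atom c] & [Prim [Atom c]]]] % [Term [Factor [Prim [Atom c]]]]] ** [Expr [Term [Factor [Prim [Atom c]]] % [Term [Factor [Prim [Atom c] & [Prim [Atom c]]]] % [Term [Factor [Prim [Atom c]]]]]]]]

8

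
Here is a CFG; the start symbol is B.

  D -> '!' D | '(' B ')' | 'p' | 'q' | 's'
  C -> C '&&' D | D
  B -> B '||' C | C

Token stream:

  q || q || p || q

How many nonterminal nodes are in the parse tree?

12

[B [B [B [B [C [D q]]] || [C [D q]]] || [C [D p]]] || [C [D q]]]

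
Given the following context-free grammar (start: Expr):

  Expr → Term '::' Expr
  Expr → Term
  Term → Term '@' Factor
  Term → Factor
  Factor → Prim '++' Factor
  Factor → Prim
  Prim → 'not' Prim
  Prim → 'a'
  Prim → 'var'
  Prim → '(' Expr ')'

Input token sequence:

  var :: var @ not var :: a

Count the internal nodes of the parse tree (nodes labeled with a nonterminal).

[Expr [Term [Factor [Prim var]]] :: [Expr [Term [Term [Factor [Prim var]]] @ [Factor [Prim not [Prim var]]]] :: [Expr [Term [Factor [Prim a]]]]]]

16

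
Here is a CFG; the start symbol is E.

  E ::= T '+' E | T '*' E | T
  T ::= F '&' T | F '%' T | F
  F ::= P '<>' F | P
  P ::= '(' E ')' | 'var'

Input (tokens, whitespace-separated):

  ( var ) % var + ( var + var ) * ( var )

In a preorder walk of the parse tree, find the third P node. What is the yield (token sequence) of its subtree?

var

[E [T [F [P ( [E [T [F [P var]]]] )]] % [T [F [P var]]]] + [E [T [F [P ( [E [T [F [P var]]] + [E [T [F [P var]]]]] )]]] * [E [T [F [P ( [E [T [F [P var]]]] )]]]]]]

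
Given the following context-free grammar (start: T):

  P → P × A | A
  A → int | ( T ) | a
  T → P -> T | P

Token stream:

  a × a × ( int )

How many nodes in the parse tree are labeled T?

2

[T [P [P [P [A a]] × [A a]] × [A ( [T [P [A int]]] )]]]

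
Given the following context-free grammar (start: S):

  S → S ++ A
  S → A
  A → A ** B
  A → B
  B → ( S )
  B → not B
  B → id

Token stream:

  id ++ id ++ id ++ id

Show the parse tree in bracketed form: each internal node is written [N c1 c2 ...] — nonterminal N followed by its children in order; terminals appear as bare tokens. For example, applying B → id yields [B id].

S
S ++ A
S ++ A ++ A
S ++ A ++ A ++ A
A ++ A ++ A ++ A
B ++ A ++ A ++ A
id ++ A ++ A ++ A
id ++ B ++ A ++ A
id ++ id ++ A ++ A
id ++ id ++ B ++ A
id ++ id ++ id ++ A
id ++ id ++ id ++ B
id ++ id ++ id ++ id

[S [S [S [S [A [B id]]] ++ [A [B id]]] ++ [A [B id]]] ++ [A [B id]]]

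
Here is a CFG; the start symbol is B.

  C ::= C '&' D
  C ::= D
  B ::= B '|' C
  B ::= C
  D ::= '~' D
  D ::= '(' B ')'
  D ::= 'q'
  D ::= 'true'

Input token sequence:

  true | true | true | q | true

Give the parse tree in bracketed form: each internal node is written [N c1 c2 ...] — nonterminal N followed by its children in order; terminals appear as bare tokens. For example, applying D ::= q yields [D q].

B
B | C
B | C | C
B | C | C | C
B | C | C | C | C
C | C | C | C | C
D | C | C | C | C
true | C | C | C | C
true | D | C | C | C
true | true | C | C | C
true | true | D | C | C
true | true | true | C | C
true | true | true | D | C
true | true | true | q | C
true | true | true | q | D
true | true | true | q | true

[B [B [B [B [B [C [D true]]] | [C [D true]]] | [C [D true]]] | [C [D q]]] | [C [D true]]]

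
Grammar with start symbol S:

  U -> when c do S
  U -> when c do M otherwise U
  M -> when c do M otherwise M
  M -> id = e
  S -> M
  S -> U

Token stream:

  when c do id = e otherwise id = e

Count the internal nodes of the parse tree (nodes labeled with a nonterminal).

[S [M when c do [M id = e] otherwise [M id = e]]]

4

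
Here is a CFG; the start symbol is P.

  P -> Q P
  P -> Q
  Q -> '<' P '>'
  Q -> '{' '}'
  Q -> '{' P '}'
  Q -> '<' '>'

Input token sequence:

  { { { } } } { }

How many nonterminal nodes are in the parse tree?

[P [Q { [P [Q { [P [Q { }]] }]] }] [P [Q { }]]]

8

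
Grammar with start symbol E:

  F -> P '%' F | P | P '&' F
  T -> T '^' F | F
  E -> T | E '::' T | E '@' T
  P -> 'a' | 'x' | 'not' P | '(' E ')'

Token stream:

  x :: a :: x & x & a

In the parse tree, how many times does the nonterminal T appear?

3

[E [E [E [T [F [P x]]]] :: [T [F [P a]]]] :: [T [F [P x] & [F [P x] & [F [P a]]]]]]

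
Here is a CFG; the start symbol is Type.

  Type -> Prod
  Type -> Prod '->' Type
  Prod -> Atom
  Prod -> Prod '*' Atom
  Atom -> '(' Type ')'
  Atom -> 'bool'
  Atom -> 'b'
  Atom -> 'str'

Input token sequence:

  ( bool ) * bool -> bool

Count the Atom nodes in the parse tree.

[Type [Prod [Prod [Atom ( [Type [Prod [Atom bool]]] )]] * [Atom bool]] -> [Type [Prod [Atom bool]]]]

4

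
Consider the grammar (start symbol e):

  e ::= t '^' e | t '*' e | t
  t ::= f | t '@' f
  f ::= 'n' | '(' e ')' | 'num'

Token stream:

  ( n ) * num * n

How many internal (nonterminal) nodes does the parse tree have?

[e [t [f ( [e [t [f n]]] )]] * [e [t [f num]] * [e [t [f n]]]]]

12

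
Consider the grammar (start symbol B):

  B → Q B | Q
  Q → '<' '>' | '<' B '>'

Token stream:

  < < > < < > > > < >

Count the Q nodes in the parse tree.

5

[B [Q < [B [Q < >] [B [Q < [B [Q < >]] >]]] >] [B [Q < >]]]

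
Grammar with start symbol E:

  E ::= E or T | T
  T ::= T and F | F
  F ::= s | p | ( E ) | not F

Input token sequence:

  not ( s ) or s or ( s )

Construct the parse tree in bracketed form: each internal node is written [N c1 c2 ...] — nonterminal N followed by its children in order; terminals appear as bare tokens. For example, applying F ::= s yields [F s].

[E [E [E [T [F not [F ( [E [T [F s]]] )]]]] or [T [F s]]] or [T [F ( [E [T [F s]]] )]]]

E
E or T
E or T or T
T or T or T
F or T or T
not F or T or T
not ( E ) or T or T
not ( T ) or T or T
not ( F ) or T or T
not ( s ) or T or T
not ( s ) or F or T
not ( s ) or s or T
not ( s ) or s or F
not ( s ) or s or ( E )
not ( s ) or s or ( T )
not ( s ) or s or ( F )
not ( s ) or s or ( s )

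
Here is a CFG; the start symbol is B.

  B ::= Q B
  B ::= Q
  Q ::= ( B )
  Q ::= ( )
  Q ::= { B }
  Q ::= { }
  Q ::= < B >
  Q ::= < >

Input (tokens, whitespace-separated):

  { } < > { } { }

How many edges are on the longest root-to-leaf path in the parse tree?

[B [Q { }] [B [Q < >] [B [Q { }] [B [Q { }]]]]]

5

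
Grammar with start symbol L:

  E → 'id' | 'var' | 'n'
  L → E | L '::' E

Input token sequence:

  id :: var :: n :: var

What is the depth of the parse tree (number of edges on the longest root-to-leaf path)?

5

[L [L [L [L [E id]] :: [E var]] :: [E n]] :: [E var]]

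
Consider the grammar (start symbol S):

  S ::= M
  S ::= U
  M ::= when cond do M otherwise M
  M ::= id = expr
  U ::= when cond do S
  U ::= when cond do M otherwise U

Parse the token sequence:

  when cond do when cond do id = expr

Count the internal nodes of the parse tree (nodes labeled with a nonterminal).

[S [U when cond do [S [U when cond do [S [M id = expr]]]]]]

6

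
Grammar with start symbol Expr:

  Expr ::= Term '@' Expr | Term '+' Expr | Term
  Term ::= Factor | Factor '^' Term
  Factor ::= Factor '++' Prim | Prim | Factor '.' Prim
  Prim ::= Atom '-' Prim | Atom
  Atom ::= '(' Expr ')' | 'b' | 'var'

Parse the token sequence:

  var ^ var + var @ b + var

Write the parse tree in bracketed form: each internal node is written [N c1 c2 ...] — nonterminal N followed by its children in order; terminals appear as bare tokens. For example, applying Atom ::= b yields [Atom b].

[Expr [Term [Factor [Prim [Atom var]]] ^ [Term [Factor [Prim [Atom var]]]]] + [Expr [Term [Factor [Prim [Atom var]]]] @ [Expr [Term [Factor [Prim [Atom b]]]] + [Expr [Term [Factor [Prim [Atom var]]]]]]]]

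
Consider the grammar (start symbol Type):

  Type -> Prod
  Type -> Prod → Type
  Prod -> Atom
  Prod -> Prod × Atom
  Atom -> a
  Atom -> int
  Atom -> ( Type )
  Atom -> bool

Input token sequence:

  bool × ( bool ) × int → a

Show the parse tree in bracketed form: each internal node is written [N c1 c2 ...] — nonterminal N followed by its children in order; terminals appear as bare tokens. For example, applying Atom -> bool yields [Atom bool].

Type
Prod → Type
Prod × Atom → Type
Prod × Atom × Atom → Type
Atom × Atom × Atom → Type
bool × Atom × Atom → Type
bool × ( Type ) × Atom → Type
bool × ( Prod ) × Atom → Type
bool × ( Atom ) × Atom → Type
bool × ( bool ) × Atom → Type
bool × ( bool ) × int → Type
bool × ( bool ) × int → Prod
bool × ( bool ) × int → Atom
bool × ( bool ) × int → a

[Type [Prod [Prod [Prod [Atom bool]] × [Atom ( [Type [Prod [Atom bool]]] )]] × [Atom int]] → [Type [Prod [Atom a]]]]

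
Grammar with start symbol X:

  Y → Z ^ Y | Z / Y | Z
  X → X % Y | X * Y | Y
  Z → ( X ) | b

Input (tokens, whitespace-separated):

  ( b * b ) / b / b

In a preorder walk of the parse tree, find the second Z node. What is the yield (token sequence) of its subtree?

[X [Y [Z ( [X [X [Y [Z b]]] * [Y [Z b]]] )] / [Y [Z b] / [Y [Z b]]]]]

b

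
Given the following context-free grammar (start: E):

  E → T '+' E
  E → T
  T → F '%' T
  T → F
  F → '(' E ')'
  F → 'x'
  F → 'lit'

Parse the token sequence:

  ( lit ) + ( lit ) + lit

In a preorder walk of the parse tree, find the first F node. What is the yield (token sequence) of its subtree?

( lit )

[E [T [F ( [E [T [F lit]]] )]] + [E [T [F ( [E [T [F lit]]] )]] + [E [T [F lit]]]]]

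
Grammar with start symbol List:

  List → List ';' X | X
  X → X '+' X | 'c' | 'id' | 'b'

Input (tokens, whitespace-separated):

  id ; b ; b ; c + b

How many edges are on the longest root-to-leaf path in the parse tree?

[List [List [List [List [X id]] ; [X b]] ; [X b]] ; [X [X c] + [X b]]]

5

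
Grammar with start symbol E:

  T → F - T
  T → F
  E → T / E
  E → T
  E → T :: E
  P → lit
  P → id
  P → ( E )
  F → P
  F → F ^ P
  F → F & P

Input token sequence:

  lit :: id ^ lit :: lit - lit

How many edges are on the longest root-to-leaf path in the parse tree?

7

[E [T [F [P lit]]] :: [E [T [F [F [P id]] ^ [P lit]]] :: [E [T [F [P lit]] - [T [F [P lit]]]]]]]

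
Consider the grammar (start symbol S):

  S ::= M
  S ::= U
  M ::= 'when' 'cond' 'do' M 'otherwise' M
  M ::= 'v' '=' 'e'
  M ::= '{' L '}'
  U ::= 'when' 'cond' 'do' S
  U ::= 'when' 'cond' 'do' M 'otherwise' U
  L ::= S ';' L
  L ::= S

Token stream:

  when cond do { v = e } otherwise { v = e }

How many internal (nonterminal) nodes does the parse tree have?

[S [M when cond do [M { [L [S [M v = e]]] }] otherwise [M { [L [S [M v = e]]] }]]]

10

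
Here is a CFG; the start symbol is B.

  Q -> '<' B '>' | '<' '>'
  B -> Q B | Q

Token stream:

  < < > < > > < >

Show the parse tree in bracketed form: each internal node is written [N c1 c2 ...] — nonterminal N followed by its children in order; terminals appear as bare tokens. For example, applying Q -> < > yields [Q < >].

[B [Q < [B [Q < >] [B [Q < >]]] >] [B [Q < >]]]

B
Q B
< B > B
< Q B > B
< < > B > B
< < > Q > B
< < > < > > B
< < > < > > Q
< < > < > > < >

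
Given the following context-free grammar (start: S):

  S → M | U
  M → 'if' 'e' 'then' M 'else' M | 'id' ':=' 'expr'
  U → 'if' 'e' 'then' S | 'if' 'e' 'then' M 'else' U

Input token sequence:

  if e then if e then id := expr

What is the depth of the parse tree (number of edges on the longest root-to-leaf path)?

6

[S [U if e then [S [U if e then [S [M id := expr]]]]]]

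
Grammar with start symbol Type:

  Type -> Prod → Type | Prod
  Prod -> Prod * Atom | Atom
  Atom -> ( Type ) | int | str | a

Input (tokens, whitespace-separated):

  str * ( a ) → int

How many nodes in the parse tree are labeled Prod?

4

[Type [Prod [Prod [Atom str]] * [Atom ( [Type [Prod [Atom a]]] )]] → [Type [Prod [Atom int]]]]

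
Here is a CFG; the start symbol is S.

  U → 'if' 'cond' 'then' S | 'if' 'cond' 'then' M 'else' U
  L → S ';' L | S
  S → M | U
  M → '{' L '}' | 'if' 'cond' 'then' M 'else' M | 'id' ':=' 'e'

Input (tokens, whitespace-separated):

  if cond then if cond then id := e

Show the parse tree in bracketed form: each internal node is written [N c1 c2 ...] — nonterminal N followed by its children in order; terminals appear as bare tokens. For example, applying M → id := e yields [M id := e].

S
U
if cond then S
if cond then U
if cond then if cond then S
if cond then if cond then M
if cond then if cond then id := e

[S [U if cond then [S [U if cond then [S [M id := e]]]]]]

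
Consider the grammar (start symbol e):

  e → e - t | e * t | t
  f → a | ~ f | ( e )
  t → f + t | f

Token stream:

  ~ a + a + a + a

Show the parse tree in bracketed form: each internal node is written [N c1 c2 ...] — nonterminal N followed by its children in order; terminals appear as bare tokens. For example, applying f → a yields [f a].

e
t
f + t
~ f + t
~ a + t
~ a + f + t
~ a + a + t
~ a + a + f + t
~ a + a + a + t
~ a + a + a + f
~ a + a + a + a

[e [t [f ~ [f a]] + [t [f a] + [t [f a] + [t [f a]]]]]]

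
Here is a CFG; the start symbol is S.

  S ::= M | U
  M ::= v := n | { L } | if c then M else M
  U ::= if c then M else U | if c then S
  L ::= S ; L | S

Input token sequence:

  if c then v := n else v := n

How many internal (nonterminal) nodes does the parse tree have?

4

[S [M if c then [M v := n] else [M v := n]]]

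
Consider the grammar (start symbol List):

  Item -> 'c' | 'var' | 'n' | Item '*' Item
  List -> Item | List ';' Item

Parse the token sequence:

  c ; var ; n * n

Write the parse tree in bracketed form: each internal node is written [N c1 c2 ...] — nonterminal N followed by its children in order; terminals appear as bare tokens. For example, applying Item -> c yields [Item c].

[List [List [List [Item c]] ; [Item var]] ; [Item [Item n] * [Item n]]]

List
List ; Item
List ; Item ; Item
Item ; Item ; Item
c ; Item ; Item
c ; var ; Item
c ; var ; Item * Item
c ; var ; n * Item
c ; var ; n * n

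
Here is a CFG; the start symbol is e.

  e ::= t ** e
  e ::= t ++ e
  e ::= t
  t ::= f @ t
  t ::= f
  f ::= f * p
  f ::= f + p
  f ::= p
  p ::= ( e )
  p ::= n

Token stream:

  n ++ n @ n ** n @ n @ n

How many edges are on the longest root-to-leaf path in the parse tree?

[e [t [f [p n]]] ++ [e [t [f [p n]] @ [t [f [p n]]]] ** [e [t [f [p n]] @ [t [f [p n]] @ [t [f [p n]]]]]]]]

8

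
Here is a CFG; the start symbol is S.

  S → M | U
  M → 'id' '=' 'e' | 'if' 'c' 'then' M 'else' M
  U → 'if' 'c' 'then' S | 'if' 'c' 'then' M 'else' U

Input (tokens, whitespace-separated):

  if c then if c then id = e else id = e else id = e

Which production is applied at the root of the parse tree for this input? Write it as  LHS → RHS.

S → M

[S [M if c then [M if c then [M id = e] else [M id = e]] else [M id = e]]]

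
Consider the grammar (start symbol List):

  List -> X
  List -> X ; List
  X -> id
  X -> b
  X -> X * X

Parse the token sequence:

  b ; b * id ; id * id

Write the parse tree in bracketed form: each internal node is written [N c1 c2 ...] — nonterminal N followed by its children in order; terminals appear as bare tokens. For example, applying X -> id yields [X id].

List
X ; List
b ; List
b ; X ; List
b ; X * X ; List
b ; b * X ; List
b ; b * id ; List
b ; b * id ; X
b ; b * id ; X * X
b ; b * id ; id * X
b ; b * id ; id * id

[List [X b] ; [List [X [X b] * [X id]] ; [List [X [X id] * [X id]]]]]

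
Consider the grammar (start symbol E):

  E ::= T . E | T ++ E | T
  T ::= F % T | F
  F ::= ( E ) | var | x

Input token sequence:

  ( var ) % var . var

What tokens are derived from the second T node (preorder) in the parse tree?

var

[E [T [F ( [E [T [F var]]] )] % [T [F var]]] . [E [T [F var]]]]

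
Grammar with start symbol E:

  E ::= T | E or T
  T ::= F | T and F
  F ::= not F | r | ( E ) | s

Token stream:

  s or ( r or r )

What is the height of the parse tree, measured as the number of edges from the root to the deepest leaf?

[E [E [T [F s]]] or [T [F ( [E [E [T [F r]]] or [T [F r]]] )]]]

7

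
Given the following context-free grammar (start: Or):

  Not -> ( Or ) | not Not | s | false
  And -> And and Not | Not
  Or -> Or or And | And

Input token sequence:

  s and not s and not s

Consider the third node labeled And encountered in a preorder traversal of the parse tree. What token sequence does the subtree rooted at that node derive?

[Or [And [And [And [Not s]] and [Not not [Not s]]] and [Not not [Not s]]]]

s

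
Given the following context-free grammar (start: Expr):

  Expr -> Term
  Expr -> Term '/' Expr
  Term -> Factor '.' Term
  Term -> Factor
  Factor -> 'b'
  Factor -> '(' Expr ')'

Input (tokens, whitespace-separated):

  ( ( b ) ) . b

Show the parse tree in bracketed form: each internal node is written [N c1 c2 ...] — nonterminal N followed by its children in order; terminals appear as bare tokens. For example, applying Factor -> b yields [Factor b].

[Expr [Term [Factor ( [Expr [Term [Factor ( [Expr [Term [Factor b]]] )]]] )] . [Term [Factor b]]]]

Expr
Term
Factor . Term
( Expr ) . Term
( Term ) . Term
( Factor ) . Term
( ( Expr ) ) . Term
( ( Term ) ) . Term
( ( Factor ) ) . Term
( ( b ) ) . Term
( ( b ) ) . Factor
( ( b ) ) . b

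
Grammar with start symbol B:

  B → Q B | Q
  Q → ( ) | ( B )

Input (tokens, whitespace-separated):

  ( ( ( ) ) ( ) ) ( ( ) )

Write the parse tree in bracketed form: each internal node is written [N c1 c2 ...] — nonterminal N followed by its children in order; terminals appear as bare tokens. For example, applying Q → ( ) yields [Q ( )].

[B [Q ( [B [Q ( [B [Q ( )]] )] [B [Q ( )]]] )] [B [Q ( [B [Q ( )]] )]]]

B
Q B
( B ) B
( Q B ) B
( ( B ) B ) B
( ( Q ) B ) B
( ( ( ) ) B ) B
( ( ( ) ) Q ) B
( ( ( ) ) ( ) ) B
( ( ( ) ) ( ) ) Q
( ( ( ) ) ( ) ) ( B )
( ( ( ) ) ( ) ) ( Q )
( ( ( ) ) ( ) ) ( ( ) )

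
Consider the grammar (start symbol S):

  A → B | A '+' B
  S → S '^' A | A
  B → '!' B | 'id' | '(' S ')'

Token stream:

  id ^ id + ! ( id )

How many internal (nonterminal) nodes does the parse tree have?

[S [S [A [B id]]] ^ [A [A [B id]] + [B ! [B ( [S [A [B id]]] )]]]]

12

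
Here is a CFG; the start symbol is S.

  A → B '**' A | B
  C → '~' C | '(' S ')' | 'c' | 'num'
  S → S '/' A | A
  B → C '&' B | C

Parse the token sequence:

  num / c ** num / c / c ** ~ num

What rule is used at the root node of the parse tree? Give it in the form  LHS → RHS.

S → S '/' A

[S [S [S [S [A [B [C num]]]] / [A [B [C c]] ** [A [B [C num]]]]] / [A [B [C c]]]] / [A [B [C c]] ** [A [B [C ~ [C num]]]]]]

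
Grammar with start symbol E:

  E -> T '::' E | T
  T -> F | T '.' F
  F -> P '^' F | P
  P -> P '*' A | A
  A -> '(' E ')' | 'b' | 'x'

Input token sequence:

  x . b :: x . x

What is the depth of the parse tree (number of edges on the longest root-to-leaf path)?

7

[E [T [T [F [P [A x]]]] . [F [P [A b]]]] :: [E [T [T [F [P [A x]]]] . [F [P [A x]]]]]]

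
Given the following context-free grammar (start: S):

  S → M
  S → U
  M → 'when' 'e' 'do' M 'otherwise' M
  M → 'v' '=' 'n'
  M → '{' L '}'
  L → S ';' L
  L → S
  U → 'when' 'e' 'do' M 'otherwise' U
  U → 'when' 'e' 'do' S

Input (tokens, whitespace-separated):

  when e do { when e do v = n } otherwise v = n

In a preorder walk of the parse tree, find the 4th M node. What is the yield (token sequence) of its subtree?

v = n

[S [M when e do [M { [L [S [U when e do [S [M v = n]]]]] }] otherwise [M v = n]]]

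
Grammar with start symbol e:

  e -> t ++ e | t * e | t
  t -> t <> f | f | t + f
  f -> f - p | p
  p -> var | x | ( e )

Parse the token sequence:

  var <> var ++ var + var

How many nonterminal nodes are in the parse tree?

[e [t [t [f [p var]]] <> [f [p var]]] ++ [e [t [t [f [p var]]] + [f [p var]]]]]

14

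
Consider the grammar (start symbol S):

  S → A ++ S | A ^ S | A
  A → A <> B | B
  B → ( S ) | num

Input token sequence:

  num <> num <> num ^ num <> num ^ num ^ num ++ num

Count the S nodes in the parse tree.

5

[S [A [A [A [B num]] <> [B num]] <> [B num]] ^ [S [A [A [B num]] <> [B num]] ^ [S [A [B num]] ^ [S [A [B num]] ++ [S [A [B num]]]]]]]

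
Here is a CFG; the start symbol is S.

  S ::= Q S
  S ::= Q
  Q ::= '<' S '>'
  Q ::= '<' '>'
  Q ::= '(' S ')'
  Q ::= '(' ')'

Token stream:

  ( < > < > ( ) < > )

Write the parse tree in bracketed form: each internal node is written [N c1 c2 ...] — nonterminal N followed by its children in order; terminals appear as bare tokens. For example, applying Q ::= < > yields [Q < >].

S
Q
( S )
( Q S )
( < > S )
( < > Q S )
( < > < > S )
( < > < > Q S )
( < > < > ( ) S )
( < > < > ( ) Q )
( < > < > ( ) < > )

[S [Q ( [S [Q < >] [S [Q < >] [S [Q ( )] [S [Q < >]]]]] )]]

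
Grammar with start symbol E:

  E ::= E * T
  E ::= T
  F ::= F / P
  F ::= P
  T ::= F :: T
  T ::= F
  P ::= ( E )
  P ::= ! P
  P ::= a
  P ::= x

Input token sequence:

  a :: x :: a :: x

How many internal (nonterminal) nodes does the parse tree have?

13

[E [T [F [P a]] :: [T [F [P x]] :: [T [F [P a]] :: [T [F [P x]]]]]]]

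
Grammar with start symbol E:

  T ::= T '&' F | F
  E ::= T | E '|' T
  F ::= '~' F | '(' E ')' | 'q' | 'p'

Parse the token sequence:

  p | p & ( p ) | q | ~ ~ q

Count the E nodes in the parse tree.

[E [E [E [E [T [F p]]] | [T [T [F p]] & [F ( [E [T [F p]]] )]]] | [T [F q]]] | [T [F ~ [F ~ [F q]]]]]

5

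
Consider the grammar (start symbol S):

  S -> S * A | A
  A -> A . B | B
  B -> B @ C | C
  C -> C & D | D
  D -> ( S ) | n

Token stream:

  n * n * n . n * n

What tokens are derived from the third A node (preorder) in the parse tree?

[S [S [S [S [A [B [C [D n]]]]] * [A [B [C [D n]]]]] * [A [A [B [C [D n]]]] . [B [C [D n]]]]] * [A [B [C [D n]]]]]

n . n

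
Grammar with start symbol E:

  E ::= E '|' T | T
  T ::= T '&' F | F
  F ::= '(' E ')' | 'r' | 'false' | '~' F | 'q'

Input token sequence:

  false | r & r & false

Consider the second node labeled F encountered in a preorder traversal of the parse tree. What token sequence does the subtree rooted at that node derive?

r

[E [E [T [F false]]] | [T [T [T [F r]] & [F r]] & [F false]]]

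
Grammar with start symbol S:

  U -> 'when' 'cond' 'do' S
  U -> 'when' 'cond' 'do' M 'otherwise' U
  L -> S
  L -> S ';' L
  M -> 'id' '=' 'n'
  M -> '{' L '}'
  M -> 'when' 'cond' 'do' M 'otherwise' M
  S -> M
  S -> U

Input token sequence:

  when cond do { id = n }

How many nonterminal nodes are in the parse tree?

7

[S [U when cond do [S [M { [L [S [M id = n]]] }]]]]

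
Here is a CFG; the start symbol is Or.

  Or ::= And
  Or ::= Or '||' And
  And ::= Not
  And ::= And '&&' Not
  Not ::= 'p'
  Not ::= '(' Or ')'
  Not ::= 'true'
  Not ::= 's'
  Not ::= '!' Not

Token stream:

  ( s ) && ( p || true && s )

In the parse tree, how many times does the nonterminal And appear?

6

[Or [And [And [Not ( [Or [And [Not s]]] )]] && [Not ( [Or [Or [And [Not p]]] || [And [And [Not true]] && [Not s]]] )]]]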